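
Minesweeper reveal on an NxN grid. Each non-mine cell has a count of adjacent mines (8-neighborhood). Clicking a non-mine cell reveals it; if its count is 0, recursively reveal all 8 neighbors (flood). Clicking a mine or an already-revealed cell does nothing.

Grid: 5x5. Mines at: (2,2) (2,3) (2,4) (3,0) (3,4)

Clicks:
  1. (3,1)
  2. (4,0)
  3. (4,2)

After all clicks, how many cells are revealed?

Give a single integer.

Click 1 (3,1) count=2: revealed 1 new [(3,1)] -> total=1
Click 2 (4,0) count=1: revealed 1 new [(4,0)] -> total=2
Click 3 (4,2) count=0: revealed 5 new [(3,2) (3,3) (4,1) (4,2) (4,3)] -> total=7

Answer: 7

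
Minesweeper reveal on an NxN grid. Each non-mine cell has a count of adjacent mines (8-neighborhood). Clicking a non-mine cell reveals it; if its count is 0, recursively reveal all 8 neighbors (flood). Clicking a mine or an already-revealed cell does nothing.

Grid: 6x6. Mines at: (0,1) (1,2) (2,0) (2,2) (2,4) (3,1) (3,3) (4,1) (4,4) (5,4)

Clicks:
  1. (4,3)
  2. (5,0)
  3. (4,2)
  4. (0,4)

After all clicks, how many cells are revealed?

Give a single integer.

Click 1 (4,3) count=3: revealed 1 new [(4,3)] -> total=1
Click 2 (5,0) count=1: revealed 1 new [(5,0)] -> total=2
Click 3 (4,2) count=3: revealed 1 new [(4,2)] -> total=3
Click 4 (0,4) count=0: revealed 6 new [(0,3) (0,4) (0,5) (1,3) (1,4) (1,5)] -> total=9

Answer: 9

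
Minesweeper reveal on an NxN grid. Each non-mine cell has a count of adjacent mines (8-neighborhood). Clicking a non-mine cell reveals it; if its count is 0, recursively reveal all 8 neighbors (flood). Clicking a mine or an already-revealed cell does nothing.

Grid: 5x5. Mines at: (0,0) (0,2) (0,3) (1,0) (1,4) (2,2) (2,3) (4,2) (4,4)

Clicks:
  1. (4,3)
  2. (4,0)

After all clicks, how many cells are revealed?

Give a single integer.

Click 1 (4,3) count=2: revealed 1 new [(4,3)] -> total=1
Click 2 (4,0) count=0: revealed 6 new [(2,0) (2,1) (3,0) (3,1) (4,0) (4,1)] -> total=7

Answer: 7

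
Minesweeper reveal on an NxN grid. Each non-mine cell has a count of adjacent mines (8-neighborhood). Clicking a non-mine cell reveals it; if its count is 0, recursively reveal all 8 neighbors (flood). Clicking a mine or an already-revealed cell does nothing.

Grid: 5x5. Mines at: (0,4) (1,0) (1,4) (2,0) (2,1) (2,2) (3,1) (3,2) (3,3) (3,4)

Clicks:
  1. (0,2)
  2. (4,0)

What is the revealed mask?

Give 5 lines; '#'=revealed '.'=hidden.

Answer: .###.
.###.
.....
.....
#....

Derivation:
Click 1 (0,2) count=0: revealed 6 new [(0,1) (0,2) (0,3) (1,1) (1,2) (1,3)] -> total=6
Click 2 (4,0) count=1: revealed 1 new [(4,0)] -> total=7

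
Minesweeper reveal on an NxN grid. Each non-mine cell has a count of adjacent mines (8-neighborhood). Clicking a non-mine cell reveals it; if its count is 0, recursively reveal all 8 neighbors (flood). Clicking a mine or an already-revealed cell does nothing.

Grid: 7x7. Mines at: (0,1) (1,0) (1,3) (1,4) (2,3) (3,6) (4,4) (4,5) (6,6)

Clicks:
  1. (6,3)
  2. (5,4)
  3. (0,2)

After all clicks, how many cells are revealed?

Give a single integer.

Answer: 24

Derivation:
Click 1 (6,3) count=0: revealed 23 new [(2,0) (2,1) (2,2) (3,0) (3,1) (3,2) (3,3) (4,0) (4,1) (4,2) (4,3) (5,0) (5,1) (5,2) (5,3) (5,4) (5,5) (6,0) (6,1) (6,2) (6,3) (6,4) (6,5)] -> total=23
Click 2 (5,4) count=2: revealed 0 new [(none)] -> total=23
Click 3 (0,2) count=2: revealed 1 new [(0,2)] -> total=24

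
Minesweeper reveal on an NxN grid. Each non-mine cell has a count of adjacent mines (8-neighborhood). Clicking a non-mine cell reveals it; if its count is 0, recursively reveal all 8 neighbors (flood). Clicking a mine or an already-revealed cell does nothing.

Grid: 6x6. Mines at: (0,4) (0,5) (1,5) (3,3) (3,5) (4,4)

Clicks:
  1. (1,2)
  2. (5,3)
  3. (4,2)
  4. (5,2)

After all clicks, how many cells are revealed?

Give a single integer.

Click 1 (1,2) count=0: revealed 23 new [(0,0) (0,1) (0,2) (0,3) (1,0) (1,1) (1,2) (1,3) (2,0) (2,1) (2,2) (2,3) (3,0) (3,1) (3,2) (4,0) (4,1) (4,2) (4,3) (5,0) (5,1) (5,2) (5,3)] -> total=23
Click 2 (5,3) count=1: revealed 0 new [(none)] -> total=23
Click 3 (4,2) count=1: revealed 0 new [(none)] -> total=23
Click 4 (5,2) count=0: revealed 0 new [(none)] -> total=23

Answer: 23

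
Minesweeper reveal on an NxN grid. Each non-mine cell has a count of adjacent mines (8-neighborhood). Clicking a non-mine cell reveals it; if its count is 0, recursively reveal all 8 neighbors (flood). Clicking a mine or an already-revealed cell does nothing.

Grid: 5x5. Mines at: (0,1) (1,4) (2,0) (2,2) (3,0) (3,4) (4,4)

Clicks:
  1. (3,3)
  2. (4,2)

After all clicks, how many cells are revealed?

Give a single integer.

Click 1 (3,3) count=3: revealed 1 new [(3,3)] -> total=1
Click 2 (4,2) count=0: revealed 5 new [(3,1) (3,2) (4,1) (4,2) (4,3)] -> total=6

Answer: 6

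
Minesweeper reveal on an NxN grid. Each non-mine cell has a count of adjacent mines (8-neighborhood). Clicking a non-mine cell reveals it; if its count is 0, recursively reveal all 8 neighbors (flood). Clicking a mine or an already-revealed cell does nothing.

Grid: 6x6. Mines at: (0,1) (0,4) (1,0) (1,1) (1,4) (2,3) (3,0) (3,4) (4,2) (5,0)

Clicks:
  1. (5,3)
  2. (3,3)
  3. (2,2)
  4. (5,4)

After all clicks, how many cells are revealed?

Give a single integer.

Answer: 8

Derivation:
Click 1 (5,3) count=1: revealed 1 new [(5,3)] -> total=1
Click 2 (3,3) count=3: revealed 1 new [(3,3)] -> total=2
Click 3 (2,2) count=2: revealed 1 new [(2,2)] -> total=3
Click 4 (5,4) count=0: revealed 5 new [(4,3) (4,4) (4,5) (5,4) (5,5)] -> total=8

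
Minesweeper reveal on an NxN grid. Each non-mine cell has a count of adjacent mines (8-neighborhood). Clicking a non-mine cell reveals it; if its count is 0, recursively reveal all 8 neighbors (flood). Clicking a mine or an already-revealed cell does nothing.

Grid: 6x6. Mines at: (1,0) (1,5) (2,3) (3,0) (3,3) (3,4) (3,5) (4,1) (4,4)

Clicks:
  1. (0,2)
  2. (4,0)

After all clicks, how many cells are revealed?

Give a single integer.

Click 1 (0,2) count=0: revealed 8 new [(0,1) (0,2) (0,3) (0,4) (1,1) (1,2) (1,3) (1,4)] -> total=8
Click 2 (4,0) count=2: revealed 1 new [(4,0)] -> total=9

Answer: 9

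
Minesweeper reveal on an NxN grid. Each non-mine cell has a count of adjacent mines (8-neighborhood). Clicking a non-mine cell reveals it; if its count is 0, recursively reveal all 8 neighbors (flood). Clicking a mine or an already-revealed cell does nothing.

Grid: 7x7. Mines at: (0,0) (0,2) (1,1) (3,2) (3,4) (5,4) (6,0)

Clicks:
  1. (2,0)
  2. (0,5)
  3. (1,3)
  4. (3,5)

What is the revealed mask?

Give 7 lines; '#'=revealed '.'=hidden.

Answer: ...####
...####
#..####
.....##
.....##
.....##
.....##

Derivation:
Click 1 (2,0) count=1: revealed 1 new [(2,0)] -> total=1
Click 2 (0,5) count=0: revealed 20 new [(0,3) (0,4) (0,5) (0,6) (1,3) (1,4) (1,5) (1,6) (2,3) (2,4) (2,5) (2,6) (3,5) (3,6) (4,5) (4,6) (5,5) (5,6) (6,5) (6,6)] -> total=21
Click 3 (1,3) count=1: revealed 0 new [(none)] -> total=21
Click 4 (3,5) count=1: revealed 0 new [(none)] -> total=21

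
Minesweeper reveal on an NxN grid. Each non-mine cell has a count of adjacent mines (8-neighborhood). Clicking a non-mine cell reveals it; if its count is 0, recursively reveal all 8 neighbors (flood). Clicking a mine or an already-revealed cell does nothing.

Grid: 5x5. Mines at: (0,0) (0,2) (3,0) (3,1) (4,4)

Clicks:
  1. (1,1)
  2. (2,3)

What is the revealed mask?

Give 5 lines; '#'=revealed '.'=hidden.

Answer: ...##
.####
..###
..###
.....

Derivation:
Click 1 (1,1) count=2: revealed 1 new [(1,1)] -> total=1
Click 2 (2,3) count=0: revealed 11 new [(0,3) (0,4) (1,2) (1,3) (1,4) (2,2) (2,3) (2,4) (3,2) (3,3) (3,4)] -> total=12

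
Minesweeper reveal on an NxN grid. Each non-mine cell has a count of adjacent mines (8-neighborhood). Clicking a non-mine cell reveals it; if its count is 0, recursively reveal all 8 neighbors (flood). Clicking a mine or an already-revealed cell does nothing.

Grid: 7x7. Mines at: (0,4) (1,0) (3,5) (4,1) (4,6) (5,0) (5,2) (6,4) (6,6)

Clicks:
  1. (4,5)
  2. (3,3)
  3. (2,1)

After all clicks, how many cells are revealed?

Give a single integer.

Answer: 19

Derivation:
Click 1 (4,5) count=2: revealed 1 new [(4,5)] -> total=1
Click 2 (3,3) count=0: revealed 18 new [(0,1) (0,2) (0,3) (1,1) (1,2) (1,3) (1,4) (2,1) (2,2) (2,3) (2,4) (3,1) (3,2) (3,3) (3,4) (4,2) (4,3) (4,4)] -> total=19
Click 3 (2,1) count=1: revealed 0 new [(none)] -> total=19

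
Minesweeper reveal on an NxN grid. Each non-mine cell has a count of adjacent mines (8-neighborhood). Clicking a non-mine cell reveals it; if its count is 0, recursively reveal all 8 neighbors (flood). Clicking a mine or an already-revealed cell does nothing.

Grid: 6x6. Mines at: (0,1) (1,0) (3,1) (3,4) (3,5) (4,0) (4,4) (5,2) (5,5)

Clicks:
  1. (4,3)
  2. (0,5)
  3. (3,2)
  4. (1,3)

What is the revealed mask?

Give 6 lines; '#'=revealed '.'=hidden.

Answer: ..####
..####
..####
..#...
...#..
......

Derivation:
Click 1 (4,3) count=3: revealed 1 new [(4,3)] -> total=1
Click 2 (0,5) count=0: revealed 12 new [(0,2) (0,3) (0,4) (0,5) (1,2) (1,3) (1,4) (1,5) (2,2) (2,3) (2,4) (2,5)] -> total=13
Click 3 (3,2) count=1: revealed 1 new [(3,2)] -> total=14
Click 4 (1,3) count=0: revealed 0 new [(none)] -> total=14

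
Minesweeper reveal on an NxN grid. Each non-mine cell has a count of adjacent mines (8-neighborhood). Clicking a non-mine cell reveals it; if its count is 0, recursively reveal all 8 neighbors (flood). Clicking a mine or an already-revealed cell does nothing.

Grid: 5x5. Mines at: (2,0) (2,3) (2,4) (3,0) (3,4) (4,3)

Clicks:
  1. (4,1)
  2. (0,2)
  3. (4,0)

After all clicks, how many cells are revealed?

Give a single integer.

Answer: 12

Derivation:
Click 1 (4,1) count=1: revealed 1 new [(4,1)] -> total=1
Click 2 (0,2) count=0: revealed 10 new [(0,0) (0,1) (0,2) (0,3) (0,4) (1,0) (1,1) (1,2) (1,3) (1,4)] -> total=11
Click 3 (4,0) count=1: revealed 1 new [(4,0)] -> total=12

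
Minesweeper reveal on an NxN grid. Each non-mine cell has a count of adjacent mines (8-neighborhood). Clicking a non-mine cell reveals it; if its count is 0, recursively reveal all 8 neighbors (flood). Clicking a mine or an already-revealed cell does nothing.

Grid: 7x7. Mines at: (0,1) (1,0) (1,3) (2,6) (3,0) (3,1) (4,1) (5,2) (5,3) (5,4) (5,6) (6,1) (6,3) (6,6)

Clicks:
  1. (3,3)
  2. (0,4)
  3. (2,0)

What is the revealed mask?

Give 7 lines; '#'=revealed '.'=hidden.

Answer: ....#..
.......
#.####.
..####.
..####.
.......
.......

Derivation:
Click 1 (3,3) count=0: revealed 12 new [(2,2) (2,3) (2,4) (2,5) (3,2) (3,3) (3,4) (3,5) (4,2) (4,3) (4,4) (4,5)] -> total=12
Click 2 (0,4) count=1: revealed 1 new [(0,4)] -> total=13
Click 3 (2,0) count=3: revealed 1 new [(2,0)] -> total=14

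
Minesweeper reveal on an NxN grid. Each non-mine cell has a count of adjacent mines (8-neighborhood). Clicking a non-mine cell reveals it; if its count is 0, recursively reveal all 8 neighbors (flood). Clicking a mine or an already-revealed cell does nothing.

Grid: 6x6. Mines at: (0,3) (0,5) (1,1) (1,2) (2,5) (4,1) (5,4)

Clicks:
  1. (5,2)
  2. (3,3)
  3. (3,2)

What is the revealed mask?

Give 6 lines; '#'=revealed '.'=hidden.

Answer: ......
......
..###.
..###.
..###.
..#...

Derivation:
Click 1 (5,2) count=1: revealed 1 new [(5,2)] -> total=1
Click 2 (3,3) count=0: revealed 9 new [(2,2) (2,3) (2,4) (3,2) (3,3) (3,4) (4,2) (4,3) (4,4)] -> total=10
Click 3 (3,2) count=1: revealed 0 new [(none)] -> total=10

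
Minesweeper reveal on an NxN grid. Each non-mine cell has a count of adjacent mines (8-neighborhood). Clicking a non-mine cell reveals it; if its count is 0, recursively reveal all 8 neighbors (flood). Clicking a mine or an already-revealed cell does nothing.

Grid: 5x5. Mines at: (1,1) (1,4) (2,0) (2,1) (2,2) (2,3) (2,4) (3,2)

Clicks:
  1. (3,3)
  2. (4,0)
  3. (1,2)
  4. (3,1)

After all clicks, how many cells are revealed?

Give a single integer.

Answer: 6

Derivation:
Click 1 (3,3) count=4: revealed 1 new [(3,3)] -> total=1
Click 2 (4,0) count=0: revealed 4 new [(3,0) (3,1) (4,0) (4,1)] -> total=5
Click 3 (1,2) count=4: revealed 1 new [(1,2)] -> total=6
Click 4 (3,1) count=4: revealed 0 new [(none)] -> total=6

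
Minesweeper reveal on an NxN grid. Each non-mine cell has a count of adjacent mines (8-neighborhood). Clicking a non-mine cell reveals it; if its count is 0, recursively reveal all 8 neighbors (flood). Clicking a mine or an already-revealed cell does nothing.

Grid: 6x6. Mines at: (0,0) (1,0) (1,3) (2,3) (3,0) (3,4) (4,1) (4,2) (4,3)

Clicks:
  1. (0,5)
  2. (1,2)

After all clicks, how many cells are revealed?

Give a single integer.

Click 1 (0,5) count=0: revealed 6 new [(0,4) (0,5) (1,4) (1,5) (2,4) (2,5)] -> total=6
Click 2 (1,2) count=2: revealed 1 new [(1,2)] -> total=7

Answer: 7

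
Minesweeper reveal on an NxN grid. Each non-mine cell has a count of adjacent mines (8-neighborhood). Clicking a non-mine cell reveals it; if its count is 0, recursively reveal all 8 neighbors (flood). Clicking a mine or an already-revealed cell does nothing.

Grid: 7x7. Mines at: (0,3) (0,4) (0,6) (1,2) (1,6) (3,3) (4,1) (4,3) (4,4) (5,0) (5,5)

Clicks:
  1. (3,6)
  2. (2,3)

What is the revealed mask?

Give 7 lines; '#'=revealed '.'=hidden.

Click 1 (3,6) count=0: revealed 6 new [(2,5) (2,6) (3,5) (3,6) (4,5) (4,6)] -> total=6
Click 2 (2,3) count=2: revealed 1 new [(2,3)] -> total=7

Answer: .......
.......
...#.##
.....##
.....##
.......
.......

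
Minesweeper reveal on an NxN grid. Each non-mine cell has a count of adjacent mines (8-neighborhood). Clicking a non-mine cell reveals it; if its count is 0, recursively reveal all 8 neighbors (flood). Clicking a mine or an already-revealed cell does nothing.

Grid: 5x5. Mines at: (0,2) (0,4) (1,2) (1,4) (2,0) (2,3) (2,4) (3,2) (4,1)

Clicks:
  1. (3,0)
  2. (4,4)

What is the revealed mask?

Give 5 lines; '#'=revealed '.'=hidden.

Click 1 (3,0) count=2: revealed 1 new [(3,0)] -> total=1
Click 2 (4,4) count=0: revealed 4 new [(3,3) (3,4) (4,3) (4,4)] -> total=5

Answer: .....
.....
.....
#..##
...##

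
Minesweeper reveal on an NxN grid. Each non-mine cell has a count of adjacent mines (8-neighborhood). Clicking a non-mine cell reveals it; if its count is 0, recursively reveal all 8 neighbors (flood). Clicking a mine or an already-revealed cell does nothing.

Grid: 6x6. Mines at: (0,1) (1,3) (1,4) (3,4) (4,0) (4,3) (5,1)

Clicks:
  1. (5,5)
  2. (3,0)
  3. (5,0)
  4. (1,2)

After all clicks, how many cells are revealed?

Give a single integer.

Click 1 (5,5) count=0: revealed 4 new [(4,4) (4,5) (5,4) (5,5)] -> total=4
Click 2 (3,0) count=1: revealed 1 new [(3,0)] -> total=5
Click 3 (5,0) count=2: revealed 1 new [(5,0)] -> total=6
Click 4 (1,2) count=2: revealed 1 new [(1,2)] -> total=7

Answer: 7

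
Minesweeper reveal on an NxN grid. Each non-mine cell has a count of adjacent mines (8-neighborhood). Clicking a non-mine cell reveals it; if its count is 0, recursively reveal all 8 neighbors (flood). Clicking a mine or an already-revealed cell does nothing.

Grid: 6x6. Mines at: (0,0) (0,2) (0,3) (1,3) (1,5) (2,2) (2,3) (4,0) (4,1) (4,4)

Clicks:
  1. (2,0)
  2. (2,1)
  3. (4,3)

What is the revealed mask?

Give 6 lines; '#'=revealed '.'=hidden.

Click 1 (2,0) count=0: revealed 6 new [(1,0) (1,1) (2,0) (2,1) (3,0) (3,1)] -> total=6
Click 2 (2,1) count=1: revealed 0 new [(none)] -> total=6
Click 3 (4,3) count=1: revealed 1 new [(4,3)] -> total=7

Answer: ......
##....
##....
##....
...#..
......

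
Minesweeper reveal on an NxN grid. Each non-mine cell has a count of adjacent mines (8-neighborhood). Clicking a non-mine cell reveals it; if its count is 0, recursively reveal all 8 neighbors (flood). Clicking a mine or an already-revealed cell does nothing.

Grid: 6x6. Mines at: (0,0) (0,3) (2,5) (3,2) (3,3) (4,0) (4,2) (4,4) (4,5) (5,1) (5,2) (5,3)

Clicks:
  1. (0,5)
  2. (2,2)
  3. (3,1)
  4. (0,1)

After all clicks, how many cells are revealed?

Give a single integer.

Click 1 (0,5) count=0: revealed 4 new [(0,4) (0,5) (1,4) (1,5)] -> total=4
Click 2 (2,2) count=2: revealed 1 new [(2,2)] -> total=5
Click 3 (3,1) count=3: revealed 1 new [(3,1)] -> total=6
Click 4 (0,1) count=1: revealed 1 new [(0,1)] -> total=7

Answer: 7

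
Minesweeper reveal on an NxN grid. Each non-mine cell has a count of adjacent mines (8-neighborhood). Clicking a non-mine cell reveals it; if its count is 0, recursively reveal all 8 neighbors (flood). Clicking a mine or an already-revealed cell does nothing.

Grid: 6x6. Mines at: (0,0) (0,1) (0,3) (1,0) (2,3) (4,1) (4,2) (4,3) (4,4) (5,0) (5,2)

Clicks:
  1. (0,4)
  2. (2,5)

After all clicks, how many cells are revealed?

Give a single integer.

Click 1 (0,4) count=1: revealed 1 new [(0,4)] -> total=1
Click 2 (2,5) count=0: revealed 7 new [(0,5) (1,4) (1,5) (2,4) (2,5) (3,4) (3,5)] -> total=8

Answer: 8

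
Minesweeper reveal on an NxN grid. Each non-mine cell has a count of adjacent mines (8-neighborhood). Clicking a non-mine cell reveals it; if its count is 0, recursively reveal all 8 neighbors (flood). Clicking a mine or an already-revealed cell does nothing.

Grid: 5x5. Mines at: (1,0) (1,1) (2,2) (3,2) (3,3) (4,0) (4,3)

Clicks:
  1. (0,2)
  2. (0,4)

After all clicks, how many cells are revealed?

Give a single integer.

Click 1 (0,2) count=1: revealed 1 new [(0,2)] -> total=1
Click 2 (0,4) count=0: revealed 7 new [(0,3) (0,4) (1,2) (1,3) (1,4) (2,3) (2,4)] -> total=8

Answer: 8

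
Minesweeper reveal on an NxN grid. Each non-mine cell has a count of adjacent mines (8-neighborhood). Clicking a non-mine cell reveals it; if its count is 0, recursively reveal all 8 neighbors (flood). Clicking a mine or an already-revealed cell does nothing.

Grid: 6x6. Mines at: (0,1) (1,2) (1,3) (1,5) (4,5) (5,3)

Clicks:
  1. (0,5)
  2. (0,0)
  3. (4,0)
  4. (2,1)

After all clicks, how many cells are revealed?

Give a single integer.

Click 1 (0,5) count=1: revealed 1 new [(0,5)] -> total=1
Click 2 (0,0) count=1: revealed 1 new [(0,0)] -> total=2
Click 3 (4,0) count=0: revealed 20 new [(1,0) (1,1) (2,0) (2,1) (2,2) (2,3) (2,4) (3,0) (3,1) (3,2) (3,3) (3,4) (4,0) (4,1) (4,2) (4,3) (4,4) (5,0) (5,1) (5,2)] -> total=22
Click 4 (2,1) count=1: revealed 0 new [(none)] -> total=22

Answer: 22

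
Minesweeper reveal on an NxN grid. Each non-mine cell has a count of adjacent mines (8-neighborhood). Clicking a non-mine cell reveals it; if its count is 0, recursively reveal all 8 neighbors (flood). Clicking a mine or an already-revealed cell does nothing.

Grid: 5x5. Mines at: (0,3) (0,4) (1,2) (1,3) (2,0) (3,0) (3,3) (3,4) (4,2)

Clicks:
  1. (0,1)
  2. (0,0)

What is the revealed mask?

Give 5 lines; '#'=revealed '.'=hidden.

Answer: ##...
##...
.....
.....
.....

Derivation:
Click 1 (0,1) count=1: revealed 1 new [(0,1)] -> total=1
Click 2 (0,0) count=0: revealed 3 new [(0,0) (1,0) (1,1)] -> total=4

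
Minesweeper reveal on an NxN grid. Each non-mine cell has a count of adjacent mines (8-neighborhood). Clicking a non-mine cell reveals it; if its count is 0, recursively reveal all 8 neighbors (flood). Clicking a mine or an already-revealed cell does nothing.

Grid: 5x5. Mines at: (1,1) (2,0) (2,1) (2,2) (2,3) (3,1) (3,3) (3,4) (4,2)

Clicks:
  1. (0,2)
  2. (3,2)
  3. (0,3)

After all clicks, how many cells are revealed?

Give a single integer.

Answer: 7

Derivation:
Click 1 (0,2) count=1: revealed 1 new [(0,2)] -> total=1
Click 2 (3,2) count=6: revealed 1 new [(3,2)] -> total=2
Click 3 (0,3) count=0: revealed 5 new [(0,3) (0,4) (1,2) (1,3) (1,4)] -> total=7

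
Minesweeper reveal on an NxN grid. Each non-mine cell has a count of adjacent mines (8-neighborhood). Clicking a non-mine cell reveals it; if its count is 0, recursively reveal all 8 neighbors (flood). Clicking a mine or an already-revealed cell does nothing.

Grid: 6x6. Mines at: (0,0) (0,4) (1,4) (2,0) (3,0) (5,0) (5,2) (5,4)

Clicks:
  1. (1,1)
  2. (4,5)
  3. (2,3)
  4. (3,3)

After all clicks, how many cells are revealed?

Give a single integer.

Answer: 21

Derivation:
Click 1 (1,1) count=2: revealed 1 new [(1,1)] -> total=1
Click 2 (4,5) count=1: revealed 1 new [(4,5)] -> total=2
Click 3 (2,3) count=1: revealed 1 new [(2,3)] -> total=3
Click 4 (3,3) count=0: revealed 18 new [(0,1) (0,2) (0,3) (1,2) (1,3) (2,1) (2,2) (2,4) (2,5) (3,1) (3,2) (3,3) (3,4) (3,5) (4,1) (4,2) (4,3) (4,4)] -> total=21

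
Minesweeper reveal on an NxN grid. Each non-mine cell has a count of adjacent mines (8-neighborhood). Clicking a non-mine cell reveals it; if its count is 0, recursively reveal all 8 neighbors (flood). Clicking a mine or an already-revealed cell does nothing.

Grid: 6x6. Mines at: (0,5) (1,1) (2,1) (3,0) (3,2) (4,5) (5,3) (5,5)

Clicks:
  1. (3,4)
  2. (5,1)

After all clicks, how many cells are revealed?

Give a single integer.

Answer: 7

Derivation:
Click 1 (3,4) count=1: revealed 1 new [(3,4)] -> total=1
Click 2 (5,1) count=0: revealed 6 new [(4,0) (4,1) (4,2) (5,0) (5,1) (5,2)] -> total=7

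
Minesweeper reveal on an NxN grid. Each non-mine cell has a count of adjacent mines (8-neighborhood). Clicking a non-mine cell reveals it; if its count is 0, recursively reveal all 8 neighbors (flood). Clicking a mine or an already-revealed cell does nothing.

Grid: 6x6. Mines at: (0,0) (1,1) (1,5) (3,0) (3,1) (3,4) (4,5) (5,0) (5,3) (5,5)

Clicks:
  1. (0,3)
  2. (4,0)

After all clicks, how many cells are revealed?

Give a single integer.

Click 1 (0,3) count=0: revealed 9 new [(0,2) (0,3) (0,4) (1,2) (1,3) (1,4) (2,2) (2,3) (2,4)] -> total=9
Click 2 (4,0) count=3: revealed 1 new [(4,0)] -> total=10

Answer: 10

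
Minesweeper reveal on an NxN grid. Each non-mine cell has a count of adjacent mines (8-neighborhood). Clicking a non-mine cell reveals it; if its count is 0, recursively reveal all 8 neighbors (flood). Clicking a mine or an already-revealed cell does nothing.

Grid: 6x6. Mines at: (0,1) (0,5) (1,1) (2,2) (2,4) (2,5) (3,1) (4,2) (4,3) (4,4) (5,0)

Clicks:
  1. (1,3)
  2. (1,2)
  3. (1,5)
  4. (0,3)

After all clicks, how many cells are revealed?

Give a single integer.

Answer: 7

Derivation:
Click 1 (1,3) count=2: revealed 1 new [(1,3)] -> total=1
Click 2 (1,2) count=3: revealed 1 new [(1,2)] -> total=2
Click 3 (1,5) count=3: revealed 1 new [(1,5)] -> total=3
Click 4 (0,3) count=0: revealed 4 new [(0,2) (0,3) (0,4) (1,4)] -> total=7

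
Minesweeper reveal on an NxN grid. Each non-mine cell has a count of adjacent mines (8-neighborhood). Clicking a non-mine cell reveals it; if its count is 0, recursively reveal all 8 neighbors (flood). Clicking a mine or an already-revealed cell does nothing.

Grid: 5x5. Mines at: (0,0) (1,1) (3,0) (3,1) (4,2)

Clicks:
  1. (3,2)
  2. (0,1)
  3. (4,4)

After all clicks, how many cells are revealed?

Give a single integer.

Click 1 (3,2) count=2: revealed 1 new [(3,2)] -> total=1
Click 2 (0,1) count=2: revealed 1 new [(0,1)] -> total=2
Click 3 (4,4) count=0: revealed 13 new [(0,2) (0,3) (0,4) (1,2) (1,3) (1,4) (2,2) (2,3) (2,4) (3,3) (3,4) (4,3) (4,4)] -> total=15

Answer: 15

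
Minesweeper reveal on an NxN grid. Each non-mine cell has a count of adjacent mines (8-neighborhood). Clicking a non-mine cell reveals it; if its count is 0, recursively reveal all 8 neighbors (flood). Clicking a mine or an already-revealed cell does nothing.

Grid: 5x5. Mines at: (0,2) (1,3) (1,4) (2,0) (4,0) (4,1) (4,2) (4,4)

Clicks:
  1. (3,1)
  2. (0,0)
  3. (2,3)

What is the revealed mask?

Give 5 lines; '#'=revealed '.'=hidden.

Answer: ##...
##...
...#.
.#...
.....

Derivation:
Click 1 (3,1) count=4: revealed 1 new [(3,1)] -> total=1
Click 2 (0,0) count=0: revealed 4 new [(0,0) (0,1) (1,0) (1,1)] -> total=5
Click 3 (2,3) count=2: revealed 1 new [(2,3)] -> total=6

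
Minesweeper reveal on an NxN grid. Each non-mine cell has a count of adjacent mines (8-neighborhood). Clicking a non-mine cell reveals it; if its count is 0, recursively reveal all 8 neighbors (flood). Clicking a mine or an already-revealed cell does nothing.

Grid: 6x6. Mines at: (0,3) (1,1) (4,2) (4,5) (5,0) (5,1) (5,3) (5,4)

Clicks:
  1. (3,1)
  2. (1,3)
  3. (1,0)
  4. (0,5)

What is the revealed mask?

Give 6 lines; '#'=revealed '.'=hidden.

Answer: ....##
#.####
..####
.#####
......
......

Derivation:
Click 1 (3,1) count=1: revealed 1 new [(3,1)] -> total=1
Click 2 (1,3) count=1: revealed 1 new [(1,3)] -> total=2
Click 3 (1,0) count=1: revealed 1 new [(1,0)] -> total=3
Click 4 (0,5) count=0: revealed 13 new [(0,4) (0,5) (1,2) (1,4) (1,5) (2,2) (2,3) (2,4) (2,5) (3,2) (3,3) (3,4) (3,5)] -> total=16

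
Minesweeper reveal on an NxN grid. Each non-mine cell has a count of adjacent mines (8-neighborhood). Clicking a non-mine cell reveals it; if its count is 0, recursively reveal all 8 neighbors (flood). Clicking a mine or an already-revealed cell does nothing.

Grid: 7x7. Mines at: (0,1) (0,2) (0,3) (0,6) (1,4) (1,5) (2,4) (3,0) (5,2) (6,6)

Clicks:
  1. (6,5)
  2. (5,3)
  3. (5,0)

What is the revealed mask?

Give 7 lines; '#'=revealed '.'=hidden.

Click 1 (6,5) count=1: revealed 1 new [(6,5)] -> total=1
Click 2 (5,3) count=1: revealed 1 new [(5,3)] -> total=2
Click 3 (5,0) count=0: revealed 6 new [(4,0) (4,1) (5,0) (5,1) (6,0) (6,1)] -> total=8

Answer: .......
.......
.......
.......
##.....
##.#...
##...#.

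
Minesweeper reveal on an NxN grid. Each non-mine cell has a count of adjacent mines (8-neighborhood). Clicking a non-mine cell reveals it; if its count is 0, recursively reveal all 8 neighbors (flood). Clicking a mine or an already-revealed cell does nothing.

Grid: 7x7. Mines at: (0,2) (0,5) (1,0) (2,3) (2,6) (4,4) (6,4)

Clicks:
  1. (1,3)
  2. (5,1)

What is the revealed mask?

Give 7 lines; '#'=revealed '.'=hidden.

Answer: .......
...#...
###....
####...
####...
####...
####...

Derivation:
Click 1 (1,3) count=2: revealed 1 new [(1,3)] -> total=1
Click 2 (5,1) count=0: revealed 19 new [(2,0) (2,1) (2,2) (3,0) (3,1) (3,2) (3,3) (4,0) (4,1) (4,2) (4,3) (5,0) (5,1) (5,2) (5,3) (6,0) (6,1) (6,2) (6,3)] -> total=20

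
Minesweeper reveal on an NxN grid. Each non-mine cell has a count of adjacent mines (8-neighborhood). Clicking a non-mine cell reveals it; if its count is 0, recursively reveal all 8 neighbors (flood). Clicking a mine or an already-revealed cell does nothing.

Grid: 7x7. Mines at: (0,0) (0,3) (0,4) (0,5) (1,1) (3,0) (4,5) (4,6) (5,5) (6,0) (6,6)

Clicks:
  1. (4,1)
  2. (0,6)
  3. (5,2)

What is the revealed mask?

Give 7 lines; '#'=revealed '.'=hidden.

Answer: ......#
..#####
.######
.######
.####..
.####..
.####..

Derivation:
Click 1 (4,1) count=1: revealed 1 new [(4,1)] -> total=1
Click 2 (0,6) count=1: revealed 1 new [(0,6)] -> total=2
Click 3 (5,2) count=0: revealed 28 new [(1,2) (1,3) (1,4) (1,5) (1,6) (2,1) (2,2) (2,3) (2,4) (2,5) (2,6) (3,1) (3,2) (3,3) (3,4) (3,5) (3,6) (4,2) (4,3) (4,4) (5,1) (5,2) (5,3) (5,4) (6,1) (6,2) (6,3) (6,4)] -> total=30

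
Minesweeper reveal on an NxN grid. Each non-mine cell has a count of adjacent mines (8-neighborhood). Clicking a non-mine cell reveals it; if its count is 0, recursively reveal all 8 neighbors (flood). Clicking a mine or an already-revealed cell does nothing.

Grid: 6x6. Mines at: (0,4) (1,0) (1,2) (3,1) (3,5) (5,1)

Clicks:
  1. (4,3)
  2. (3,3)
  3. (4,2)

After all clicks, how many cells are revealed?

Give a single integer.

Click 1 (4,3) count=0: revealed 14 new [(2,2) (2,3) (2,4) (3,2) (3,3) (3,4) (4,2) (4,3) (4,4) (4,5) (5,2) (5,3) (5,4) (5,5)] -> total=14
Click 2 (3,3) count=0: revealed 0 new [(none)] -> total=14
Click 3 (4,2) count=2: revealed 0 new [(none)] -> total=14

Answer: 14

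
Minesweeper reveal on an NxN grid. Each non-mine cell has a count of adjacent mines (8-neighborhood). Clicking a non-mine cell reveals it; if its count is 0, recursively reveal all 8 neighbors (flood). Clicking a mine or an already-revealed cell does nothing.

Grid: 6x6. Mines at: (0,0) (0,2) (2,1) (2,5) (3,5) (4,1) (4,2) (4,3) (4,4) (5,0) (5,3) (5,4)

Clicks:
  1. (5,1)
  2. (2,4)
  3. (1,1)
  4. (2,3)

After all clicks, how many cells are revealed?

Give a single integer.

Answer: 11

Derivation:
Click 1 (5,1) count=3: revealed 1 new [(5,1)] -> total=1
Click 2 (2,4) count=2: revealed 1 new [(2,4)] -> total=2
Click 3 (1,1) count=3: revealed 1 new [(1,1)] -> total=3
Click 4 (2,3) count=0: revealed 8 new [(1,2) (1,3) (1,4) (2,2) (2,3) (3,2) (3,3) (3,4)] -> total=11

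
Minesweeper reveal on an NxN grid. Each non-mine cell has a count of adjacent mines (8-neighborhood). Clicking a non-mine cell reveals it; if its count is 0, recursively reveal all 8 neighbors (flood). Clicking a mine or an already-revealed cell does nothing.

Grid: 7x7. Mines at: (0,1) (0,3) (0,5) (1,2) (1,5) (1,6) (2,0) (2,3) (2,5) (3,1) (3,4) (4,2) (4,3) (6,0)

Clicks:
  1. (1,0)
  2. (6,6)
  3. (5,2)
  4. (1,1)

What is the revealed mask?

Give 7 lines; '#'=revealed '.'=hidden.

Answer: .......
##.....
.......
.....##
....###
.######
.######

Derivation:
Click 1 (1,0) count=2: revealed 1 new [(1,0)] -> total=1
Click 2 (6,6) count=0: revealed 17 new [(3,5) (3,6) (4,4) (4,5) (4,6) (5,1) (5,2) (5,3) (5,4) (5,5) (5,6) (6,1) (6,2) (6,3) (6,4) (6,5) (6,6)] -> total=18
Click 3 (5,2) count=2: revealed 0 new [(none)] -> total=18
Click 4 (1,1) count=3: revealed 1 new [(1,1)] -> total=19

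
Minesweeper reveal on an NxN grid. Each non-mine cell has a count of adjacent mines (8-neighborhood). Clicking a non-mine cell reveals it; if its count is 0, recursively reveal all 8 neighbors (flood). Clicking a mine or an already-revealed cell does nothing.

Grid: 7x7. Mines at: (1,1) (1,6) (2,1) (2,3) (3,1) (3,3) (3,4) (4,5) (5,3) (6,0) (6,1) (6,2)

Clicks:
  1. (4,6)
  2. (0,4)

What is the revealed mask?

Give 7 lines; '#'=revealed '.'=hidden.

Click 1 (4,6) count=1: revealed 1 new [(4,6)] -> total=1
Click 2 (0,4) count=0: revealed 8 new [(0,2) (0,3) (0,4) (0,5) (1,2) (1,3) (1,4) (1,5)] -> total=9

Answer: ..####.
..####.
.......
.......
......#
.......
.......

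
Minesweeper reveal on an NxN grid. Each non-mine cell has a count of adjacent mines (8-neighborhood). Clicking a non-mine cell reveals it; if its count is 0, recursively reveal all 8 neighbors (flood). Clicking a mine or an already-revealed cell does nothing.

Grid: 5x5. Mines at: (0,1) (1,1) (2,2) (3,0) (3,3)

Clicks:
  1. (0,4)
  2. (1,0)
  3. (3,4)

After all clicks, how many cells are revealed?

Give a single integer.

Click 1 (0,4) count=0: revealed 8 new [(0,2) (0,3) (0,4) (1,2) (1,3) (1,4) (2,3) (2,4)] -> total=8
Click 2 (1,0) count=2: revealed 1 new [(1,0)] -> total=9
Click 3 (3,4) count=1: revealed 1 new [(3,4)] -> total=10

Answer: 10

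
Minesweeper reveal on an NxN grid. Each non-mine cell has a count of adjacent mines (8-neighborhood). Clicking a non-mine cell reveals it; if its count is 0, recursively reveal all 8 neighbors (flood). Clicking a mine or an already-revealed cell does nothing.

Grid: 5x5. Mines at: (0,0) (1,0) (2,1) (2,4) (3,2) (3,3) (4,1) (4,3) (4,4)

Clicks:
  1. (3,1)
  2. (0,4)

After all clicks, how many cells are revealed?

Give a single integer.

Answer: 9

Derivation:
Click 1 (3,1) count=3: revealed 1 new [(3,1)] -> total=1
Click 2 (0,4) count=0: revealed 8 new [(0,1) (0,2) (0,3) (0,4) (1,1) (1,2) (1,3) (1,4)] -> total=9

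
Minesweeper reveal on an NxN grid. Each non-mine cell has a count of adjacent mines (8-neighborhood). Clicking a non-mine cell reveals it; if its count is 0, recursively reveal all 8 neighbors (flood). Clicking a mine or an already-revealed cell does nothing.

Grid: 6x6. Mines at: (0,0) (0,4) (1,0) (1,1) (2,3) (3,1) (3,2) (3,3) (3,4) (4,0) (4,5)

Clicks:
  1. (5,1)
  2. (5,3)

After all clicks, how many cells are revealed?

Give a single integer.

Click 1 (5,1) count=1: revealed 1 new [(5,1)] -> total=1
Click 2 (5,3) count=0: revealed 7 new [(4,1) (4,2) (4,3) (4,4) (5,2) (5,3) (5,4)] -> total=8

Answer: 8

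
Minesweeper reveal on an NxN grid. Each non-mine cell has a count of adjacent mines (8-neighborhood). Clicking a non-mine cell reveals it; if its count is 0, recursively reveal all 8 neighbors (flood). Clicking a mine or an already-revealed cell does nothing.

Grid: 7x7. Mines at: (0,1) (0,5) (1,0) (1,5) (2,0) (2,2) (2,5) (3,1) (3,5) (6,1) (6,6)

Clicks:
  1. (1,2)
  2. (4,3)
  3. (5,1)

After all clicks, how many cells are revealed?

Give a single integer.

Click 1 (1,2) count=2: revealed 1 new [(1,2)] -> total=1
Click 2 (4,3) count=0: revealed 15 new [(3,2) (3,3) (3,4) (4,2) (4,3) (4,4) (4,5) (5,2) (5,3) (5,4) (5,5) (6,2) (6,3) (6,4) (6,5)] -> total=16
Click 3 (5,1) count=1: revealed 1 new [(5,1)] -> total=17

Answer: 17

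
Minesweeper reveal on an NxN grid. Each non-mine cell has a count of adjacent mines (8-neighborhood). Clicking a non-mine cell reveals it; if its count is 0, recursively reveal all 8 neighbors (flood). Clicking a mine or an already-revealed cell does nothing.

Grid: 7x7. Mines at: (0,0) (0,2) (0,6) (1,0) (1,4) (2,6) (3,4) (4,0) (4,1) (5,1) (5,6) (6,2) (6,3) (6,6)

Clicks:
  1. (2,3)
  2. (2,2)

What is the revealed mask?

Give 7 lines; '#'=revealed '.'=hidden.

Click 1 (2,3) count=2: revealed 1 new [(2,3)] -> total=1
Click 2 (2,2) count=0: revealed 8 new [(1,1) (1,2) (1,3) (2,1) (2,2) (3,1) (3,2) (3,3)] -> total=9

Answer: .......
.###...
.###...
.###...
.......
.......
.......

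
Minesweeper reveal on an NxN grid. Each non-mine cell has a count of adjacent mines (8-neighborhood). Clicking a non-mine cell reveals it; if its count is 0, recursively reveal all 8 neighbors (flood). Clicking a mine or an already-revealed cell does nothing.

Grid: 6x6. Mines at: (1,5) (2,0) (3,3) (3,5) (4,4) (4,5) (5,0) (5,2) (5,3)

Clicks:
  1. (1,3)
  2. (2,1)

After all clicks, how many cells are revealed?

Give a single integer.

Click 1 (1,3) count=0: revealed 14 new [(0,0) (0,1) (0,2) (0,3) (0,4) (1,0) (1,1) (1,2) (1,3) (1,4) (2,1) (2,2) (2,3) (2,4)] -> total=14
Click 2 (2,1) count=1: revealed 0 new [(none)] -> total=14

Answer: 14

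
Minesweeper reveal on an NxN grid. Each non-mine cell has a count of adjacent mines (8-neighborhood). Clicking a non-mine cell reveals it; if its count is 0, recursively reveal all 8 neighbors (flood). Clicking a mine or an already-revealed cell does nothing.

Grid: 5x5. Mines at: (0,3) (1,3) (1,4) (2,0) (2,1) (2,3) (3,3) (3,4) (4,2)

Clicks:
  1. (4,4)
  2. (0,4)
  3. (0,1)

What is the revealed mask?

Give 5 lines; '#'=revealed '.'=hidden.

Answer: ###.#
###..
.....
.....
....#

Derivation:
Click 1 (4,4) count=2: revealed 1 new [(4,4)] -> total=1
Click 2 (0,4) count=3: revealed 1 new [(0,4)] -> total=2
Click 3 (0,1) count=0: revealed 6 new [(0,0) (0,1) (0,2) (1,0) (1,1) (1,2)] -> total=8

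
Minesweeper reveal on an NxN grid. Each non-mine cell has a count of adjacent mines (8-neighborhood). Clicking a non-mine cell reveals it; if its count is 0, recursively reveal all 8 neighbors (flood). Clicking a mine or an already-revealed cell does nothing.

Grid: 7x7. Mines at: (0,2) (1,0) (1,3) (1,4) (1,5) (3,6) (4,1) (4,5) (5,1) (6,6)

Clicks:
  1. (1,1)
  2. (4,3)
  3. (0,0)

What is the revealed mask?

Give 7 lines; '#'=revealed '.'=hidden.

Answer: #......
.#.....
..###..
..###..
..###..
..####.
..####.

Derivation:
Click 1 (1,1) count=2: revealed 1 new [(1,1)] -> total=1
Click 2 (4,3) count=0: revealed 17 new [(2,2) (2,3) (2,4) (3,2) (3,3) (3,4) (4,2) (4,3) (4,4) (5,2) (5,3) (5,4) (5,5) (6,2) (6,3) (6,4) (6,5)] -> total=18
Click 3 (0,0) count=1: revealed 1 new [(0,0)] -> total=19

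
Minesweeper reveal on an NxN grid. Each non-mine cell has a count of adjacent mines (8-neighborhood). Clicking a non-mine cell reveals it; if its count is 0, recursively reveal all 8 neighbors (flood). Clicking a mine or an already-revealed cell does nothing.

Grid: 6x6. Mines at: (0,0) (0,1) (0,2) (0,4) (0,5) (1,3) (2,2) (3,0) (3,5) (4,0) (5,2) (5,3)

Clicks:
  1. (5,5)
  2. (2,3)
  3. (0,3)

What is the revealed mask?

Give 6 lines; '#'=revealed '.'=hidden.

Answer: ...#..
......
...#..
......
....##
....##

Derivation:
Click 1 (5,5) count=0: revealed 4 new [(4,4) (4,5) (5,4) (5,5)] -> total=4
Click 2 (2,3) count=2: revealed 1 new [(2,3)] -> total=5
Click 3 (0,3) count=3: revealed 1 new [(0,3)] -> total=6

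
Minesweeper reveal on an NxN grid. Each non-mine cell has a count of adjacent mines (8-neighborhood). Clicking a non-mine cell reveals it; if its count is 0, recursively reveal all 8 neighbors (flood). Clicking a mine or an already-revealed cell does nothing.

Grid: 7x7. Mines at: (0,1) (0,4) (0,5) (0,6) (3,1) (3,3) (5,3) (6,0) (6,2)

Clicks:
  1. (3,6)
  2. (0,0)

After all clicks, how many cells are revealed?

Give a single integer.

Answer: 19

Derivation:
Click 1 (3,6) count=0: revealed 18 new [(1,4) (1,5) (1,6) (2,4) (2,5) (2,6) (3,4) (3,5) (3,6) (4,4) (4,5) (4,6) (5,4) (5,5) (5,6) (6,4) (6,5) (6,6)] -> total=18
Click 2 (0,0) count=1: revealed 1 new [(0,0)] -> total=19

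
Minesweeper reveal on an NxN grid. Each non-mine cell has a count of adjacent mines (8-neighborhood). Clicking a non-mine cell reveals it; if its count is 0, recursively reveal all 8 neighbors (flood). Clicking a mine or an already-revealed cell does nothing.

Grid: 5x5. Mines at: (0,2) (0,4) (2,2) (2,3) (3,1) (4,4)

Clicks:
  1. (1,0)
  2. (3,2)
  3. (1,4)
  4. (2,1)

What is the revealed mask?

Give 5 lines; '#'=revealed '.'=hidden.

Click 1 (1,0) count=0: revealed 6 new [(0,0) (0,1) (1,0) (1,1) (2,0) (2,1)] -> total=6
Click 2 (3,2) count=3: revealed 1 new [(3,2)] -> total=7
Click 3 (1,4) count=2: revealed 1 new [(1,4)] -> total=8
Click 4 (2,1) count=2: revealed 0 new [(none)] -> total=8

Answer: ##...
##..#
##...
..#..
.....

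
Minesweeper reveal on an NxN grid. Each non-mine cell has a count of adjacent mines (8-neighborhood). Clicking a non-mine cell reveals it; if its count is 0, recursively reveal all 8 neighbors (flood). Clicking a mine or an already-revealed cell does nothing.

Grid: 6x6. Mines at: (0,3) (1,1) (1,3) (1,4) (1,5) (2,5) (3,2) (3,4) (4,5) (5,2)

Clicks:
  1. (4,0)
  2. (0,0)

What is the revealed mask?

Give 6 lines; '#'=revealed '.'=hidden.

Answer: #.....
......
##....
##....
##....
##....

Derivation:
Click 1 (4,0) count=0: revealed 8 new [(2,0) (2,1) (3,0) (3,1) (4,0) (4,1) (5,0) (5,1)] -> total=8
Click 2 (0,0) count=1: revealed 1 new [(0,0)] -> total=9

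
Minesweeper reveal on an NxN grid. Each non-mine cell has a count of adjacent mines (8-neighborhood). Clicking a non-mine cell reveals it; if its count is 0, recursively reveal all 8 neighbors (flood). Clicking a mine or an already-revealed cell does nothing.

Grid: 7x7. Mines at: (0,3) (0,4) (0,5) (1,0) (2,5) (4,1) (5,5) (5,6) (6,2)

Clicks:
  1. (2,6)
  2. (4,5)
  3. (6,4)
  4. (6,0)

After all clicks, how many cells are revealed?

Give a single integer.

Answer: 7

Derivation:
Click 1 (2,6) count=1: revealed 1 new [(2,6)] -> total=1
Click 2 (4,5) count=2: revealed 1 new [(4,5)] -> total=2
Click 3 (6,4) count=1: revealed 1 new [(6,4)] -> total=3
Click 4 (6,0) count=0: revealed 4 new [(5,0) (5,1) (6,0) (6,1)] -> total=7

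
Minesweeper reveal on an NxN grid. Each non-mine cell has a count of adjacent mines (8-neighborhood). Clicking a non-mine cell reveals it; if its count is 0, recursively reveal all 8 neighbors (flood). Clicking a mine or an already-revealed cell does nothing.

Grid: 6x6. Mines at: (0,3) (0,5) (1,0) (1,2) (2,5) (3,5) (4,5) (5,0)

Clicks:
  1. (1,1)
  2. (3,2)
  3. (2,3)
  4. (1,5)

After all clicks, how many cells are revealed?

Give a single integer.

Click 1 (1,1) count=2: revealed 1 new [(1,1)] -> total=1
Click 2 (3,2) count=0: revealed 19 new [(2,0) (2,1) (2,2) (2,3) (2,4) (3,0) (3,1) (3,2) (3,3) (3,4) (4,0) (4,1) (4,2) (4,3) (4,4) (5,1) (5,2) (5,3) (5,4)] -> total=20
Click 3 (2,3) count=1: revealed 0 new [(none)] -> total=20
Click 4 (1,5) count=2: revealed 1 new [(1,5)] -> total=21

Answer: 21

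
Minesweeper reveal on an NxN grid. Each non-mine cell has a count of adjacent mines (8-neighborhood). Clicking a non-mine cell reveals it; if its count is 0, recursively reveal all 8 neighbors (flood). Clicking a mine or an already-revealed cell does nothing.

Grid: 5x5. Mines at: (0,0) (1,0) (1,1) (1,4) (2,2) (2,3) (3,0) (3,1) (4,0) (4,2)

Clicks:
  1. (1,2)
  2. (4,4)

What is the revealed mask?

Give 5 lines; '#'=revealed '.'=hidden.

Click 1 (1,2) count=3: revealed 1 new [(1,2)] -> total=1
Click 2 (4,4) count=0: revealed 4 new [(3,3) (3,4) (4,3) (4,4)] -> total=5

Answer: .....
..#..
.....
...##
...##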